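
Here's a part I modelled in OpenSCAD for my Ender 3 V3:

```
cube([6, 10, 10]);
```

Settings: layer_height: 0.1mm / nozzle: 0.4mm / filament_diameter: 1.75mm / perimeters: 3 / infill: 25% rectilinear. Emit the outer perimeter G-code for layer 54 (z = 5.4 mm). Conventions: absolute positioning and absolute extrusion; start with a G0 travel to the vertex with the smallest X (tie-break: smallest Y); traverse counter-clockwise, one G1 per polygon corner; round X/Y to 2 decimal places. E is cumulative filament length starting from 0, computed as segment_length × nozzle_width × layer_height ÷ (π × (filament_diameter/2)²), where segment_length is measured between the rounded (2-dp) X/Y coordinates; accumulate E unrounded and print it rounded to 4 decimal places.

G0 X0.00 Y0.00 Z5.40
G1 X6.00 Y0.00 E0.0998
G1 X6.00 Y10.00 E0.2661
G1 X0.00 Y10.00 E0.3659
G1 X0.00 Y0.00 E0.5322

At z = 5.4 mm: the cube is present — its section is the full 6×10 rectangle. The outline is a single polygon with 4 vertices. Extrusion per mm of travel: 0.4 × 0.1 / (π × 0.875²) = 0.016630. Accumulating E over each segment gives final E = 0.5322.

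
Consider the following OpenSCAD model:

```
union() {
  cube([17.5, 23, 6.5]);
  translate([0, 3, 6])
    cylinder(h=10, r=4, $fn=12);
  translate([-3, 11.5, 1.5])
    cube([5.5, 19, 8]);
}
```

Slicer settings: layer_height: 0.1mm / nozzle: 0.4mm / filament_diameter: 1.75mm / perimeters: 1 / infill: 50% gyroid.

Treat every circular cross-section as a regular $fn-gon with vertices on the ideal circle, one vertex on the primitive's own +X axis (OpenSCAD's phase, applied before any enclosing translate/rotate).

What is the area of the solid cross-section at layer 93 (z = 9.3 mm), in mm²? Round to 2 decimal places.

152.50 mm²

At z = 9.3 mm: the cube is not intersected at this z (z outside [0, 6.5]); the r=4 cylinder at (0, 3) contributes a regular 12-gon of circumradius 4 (area = (12/2)·4.000²·sin(360°/12) = 48.00 mm²); the cube at (-3, 11.5) (footprint 5.5×19) is included at this height (area 104.50 mm²); Taking the union: the 2 present regions are separate (no shared area or edge), so areas and boundary lengths simply add and each stays a separate island — area = 152.50 mm². Overall, the cross-section has 2 separate islands. Net area = 152.50 mm².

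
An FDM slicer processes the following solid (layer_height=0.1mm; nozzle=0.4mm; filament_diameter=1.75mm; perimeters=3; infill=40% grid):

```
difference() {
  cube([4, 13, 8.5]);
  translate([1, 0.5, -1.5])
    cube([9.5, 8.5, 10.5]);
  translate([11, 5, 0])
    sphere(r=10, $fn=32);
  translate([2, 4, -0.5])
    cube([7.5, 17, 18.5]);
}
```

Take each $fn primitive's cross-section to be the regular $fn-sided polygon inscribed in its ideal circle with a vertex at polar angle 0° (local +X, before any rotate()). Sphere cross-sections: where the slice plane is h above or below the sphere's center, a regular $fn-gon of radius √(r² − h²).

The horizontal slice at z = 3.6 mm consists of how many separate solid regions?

1

At z = 3.6 mm: the 4×13 cube contributes its full rectangle; the cube at (1, 0.5) is present — its section is the full 9.5×8.5 rectangle; the r=10 sphere at (11, 5) slices to a regular 32-gon of circumradius 9.330 (√(r²−h²) with h=3.6 from center); the cube at (2, 4) is present — its section is the full 7.5×17 rectangle; Subtracting the remaining from the first: starting from the 4×13 cube, the 9.5×8.5 cube at (1, 0.5) partially overlaps it — only the 25.50 mm² overlap (of its 80.75 mm²) is removed, clipping the outline; the r=10 sphere at (11, 5) partially overlaps it — only the 2.11 mm² overlap (of its 271.69 mm²) is removed, clipping the outline; the 7.5×17 cube at (2, 4) partially overlaps it — only the 6.38 mm² overlap (of its 127.50 mm²) is removed, clipping the outline — 1 connected region. The result has 1 disconnected region.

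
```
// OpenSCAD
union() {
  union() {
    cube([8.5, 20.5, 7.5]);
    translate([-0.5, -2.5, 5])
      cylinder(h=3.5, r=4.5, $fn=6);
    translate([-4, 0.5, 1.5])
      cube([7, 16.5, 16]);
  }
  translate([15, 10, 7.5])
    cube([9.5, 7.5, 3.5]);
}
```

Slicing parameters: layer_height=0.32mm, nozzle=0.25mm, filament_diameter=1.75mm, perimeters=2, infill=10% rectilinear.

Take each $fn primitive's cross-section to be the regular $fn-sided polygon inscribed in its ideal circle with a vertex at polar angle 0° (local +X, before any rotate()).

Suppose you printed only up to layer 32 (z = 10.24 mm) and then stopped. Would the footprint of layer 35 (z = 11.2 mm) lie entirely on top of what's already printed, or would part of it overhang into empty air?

entirely on top

Compare the two slices. At z = 10.24: the cube does not reach this height (z outside [0, 7.5]); the cylinder at (-0.5, -2.5) is not intersected at this z (z outside [5, 8.5]); the cube at (-4, 0.5) (footprint 7×16.5) is included at this height (area 115.50 mm²); Combining (union): only the 7×16.5 cube at (-4, 0.5) is present, so the union is just that shape — area = 115.50 mm²; the cube at (15, 10) (footprint 9.5×7.5) is included at this height (area 71.25 mm²); Taking the union: the 2 present regions are separate (no shared area or edge), so areas and boundary lengths simply add and each stays a separate island — area = 186.75 mm². At z = 11.2: the cube is absent (z outside [0, 7.5]); the cylinder at (-0.5, -2.5) is absent (z outside [5, 8.5]); the 7×16.5 cube at (-4, 0.5) contributes its full rectangle (area 115.50 mm²); Combining (union): only the 7×16.5 cube at (-4, 0.5) is present, so the union is just that shape — area = 115.50 mm²; the cube at (15, 10) is absent (z outside [7.5, 11]); Combining (union): only that combined region is present, so the union is just that shape — area = 115.50 mm². Checking containment: the cross-section at z = 11.2 is a subset of the cross-section at z = 10.24.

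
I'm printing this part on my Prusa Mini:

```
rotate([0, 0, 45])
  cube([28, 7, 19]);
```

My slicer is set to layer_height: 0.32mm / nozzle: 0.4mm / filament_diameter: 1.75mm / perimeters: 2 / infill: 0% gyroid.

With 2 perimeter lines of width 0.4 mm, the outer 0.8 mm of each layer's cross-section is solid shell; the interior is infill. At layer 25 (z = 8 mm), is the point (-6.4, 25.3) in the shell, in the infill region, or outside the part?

At z = 8 mm: the cube (footprint 28×7) is included at this height; (whole slice rotated 45° about Z — lengths, areas and connectivity unchanged). Overall, the cross-section is a single solid region. Undo the 45° rotation: the query point maps to (13.364, 22.415) in the un-rotated model frame. The nearest boundary edge runs (28.00, 7.00)→(0.00, 7.00); distance from the point to it = 15.42 mm. The point is not inside any of the regions above, so it lies outside the cross-section (15.42 mm from the nearest boundary).

outside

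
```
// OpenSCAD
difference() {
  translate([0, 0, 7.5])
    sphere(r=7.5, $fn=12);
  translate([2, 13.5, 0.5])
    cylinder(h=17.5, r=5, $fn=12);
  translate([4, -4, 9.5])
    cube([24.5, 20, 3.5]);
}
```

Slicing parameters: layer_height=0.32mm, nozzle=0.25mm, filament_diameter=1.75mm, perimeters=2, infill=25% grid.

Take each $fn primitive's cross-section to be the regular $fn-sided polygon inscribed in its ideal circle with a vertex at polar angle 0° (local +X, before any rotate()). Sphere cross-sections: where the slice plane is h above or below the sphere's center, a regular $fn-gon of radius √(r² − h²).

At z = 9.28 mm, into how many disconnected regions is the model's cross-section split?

1

At z = 9.28 mm: the r=7.5 sphere contributes a regular 12-gon of circumradius √(7.5²−1.78²) = 7.286; the r=5 cylinder at (2, 13.5) gives a regular 12-gon of circumradius 5 (constant along its height); the cube at (4, -4) does not reach this height (z outside [9.5, 13]); Taking the first minus the rest: starting from the r=7.5 sphere, the r=5 cylinder at (2, 13.5) misses the remaining region (no effect) — 1 connected region. The result has 1 disconnected region.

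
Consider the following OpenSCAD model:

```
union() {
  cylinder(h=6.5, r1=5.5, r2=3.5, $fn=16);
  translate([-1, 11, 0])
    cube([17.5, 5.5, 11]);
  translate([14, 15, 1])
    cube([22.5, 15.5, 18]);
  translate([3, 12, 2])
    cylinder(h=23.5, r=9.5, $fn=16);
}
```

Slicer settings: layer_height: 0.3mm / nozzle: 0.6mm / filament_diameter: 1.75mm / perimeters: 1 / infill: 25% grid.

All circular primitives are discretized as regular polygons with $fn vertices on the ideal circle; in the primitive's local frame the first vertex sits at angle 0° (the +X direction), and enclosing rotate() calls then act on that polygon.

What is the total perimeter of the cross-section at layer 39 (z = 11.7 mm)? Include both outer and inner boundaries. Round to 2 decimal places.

At z = 11.7 mm: the cone does not reach this height (z outside [0, 6.5]); the cube at (-1, 11) does not reach this height (z outside [0, 11]); the cube at (14, 15) (footprint 22.5×15.5) is included at this height (perimeter 76.00 mm); the r=9.5 cylinder at (3, 12) contributes a regular 16-gon of circumradius 9.5 (perimeter = 2·16·9.500·sin(180°/16) = 59.31 mm); Merging all regions: the 2 present regions are separate (no shared area or edge), so areas and boundary lengths simply add and each stays a separate island — boundary = 135.31 mm. Overall, the cross-section has 2 separate islands. Total boundary length (outer) = 135.31 mm.

135.31 mm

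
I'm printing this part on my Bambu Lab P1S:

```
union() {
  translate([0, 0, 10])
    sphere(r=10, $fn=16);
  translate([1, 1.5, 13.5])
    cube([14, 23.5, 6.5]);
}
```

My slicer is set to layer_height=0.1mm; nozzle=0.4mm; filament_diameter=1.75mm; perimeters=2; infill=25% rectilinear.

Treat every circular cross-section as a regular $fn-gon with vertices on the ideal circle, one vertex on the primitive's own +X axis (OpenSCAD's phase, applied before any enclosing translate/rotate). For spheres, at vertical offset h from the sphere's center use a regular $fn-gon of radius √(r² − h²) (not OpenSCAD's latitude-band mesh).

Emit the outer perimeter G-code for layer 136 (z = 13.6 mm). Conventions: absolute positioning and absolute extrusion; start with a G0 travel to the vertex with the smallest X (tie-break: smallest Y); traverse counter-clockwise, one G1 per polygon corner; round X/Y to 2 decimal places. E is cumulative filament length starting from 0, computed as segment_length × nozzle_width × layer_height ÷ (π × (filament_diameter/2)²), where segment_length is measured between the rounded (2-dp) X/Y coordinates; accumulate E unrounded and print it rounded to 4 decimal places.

G0 X-9.33 Y0.00 Z13.60
G1 X-8.62 Y-3.57 E0.0605
G1 X-6.60 Y-6.60 E0.1211
G1 X-3.57 Y-8.62 E0.1817
G1 X0.00 Y-9.33 E0.2422
G1 X3.57 Y-8.62 E0.3027
G1 X6.60 Y-6.60 E0.3633
G1 X8.62 Y-3.57 E0.4238
G1 X9.33 Y0.00 E0.4844
G1 X9.03 Y1.50 E0.5098
G1 X15.00 Y1.50 E0.6091
G1 X15.00 Y25.00 E0.9999
G1 X1.00 Y25.00 E1.2327
G1 X1.00 Y9.13 E1.4966
G1 X0.00 Y9.33 E1.5136
G1 X-3.57 Y8.62 E1.5741
G1 X-6.60 Y6.60 E1.6347
G1 X-8.62 Y3.57 E1.6952
G1 X-9.33 Y0.00 E1.7558

At z = 13.6 mm: the sphere: section is a regular 16-gon, circumradius = √(r²−h²) = √(10²−3.6²) = 9.330; the cube at (1, 1.5) (footprint 14×23.5) is included at this height; Merging all regions: the regions partially overlap (shared area 45.12 mm²), so overlapping operands fuse into one piece — 1 connected region. The outline is a single polygon with 18 vertices. Extrusion per mm of travel: 0.4 × 0.1 / (π × 0.875²) = 0.016630. Accumulating E over each segment gives final E = 1.7558.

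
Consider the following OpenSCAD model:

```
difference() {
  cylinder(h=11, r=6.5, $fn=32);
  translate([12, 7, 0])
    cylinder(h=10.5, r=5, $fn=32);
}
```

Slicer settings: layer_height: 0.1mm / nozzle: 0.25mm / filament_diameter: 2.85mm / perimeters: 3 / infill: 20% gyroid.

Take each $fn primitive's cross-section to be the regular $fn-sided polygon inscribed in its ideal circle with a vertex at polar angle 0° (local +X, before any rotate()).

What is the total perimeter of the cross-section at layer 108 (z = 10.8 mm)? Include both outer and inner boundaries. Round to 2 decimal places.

At z = 10.8 mm: the r=6.5 cylinder contributes a regular 32-gon of circumradius 6.5 (perimeter = 2·32·6.500·sin(180°/32) = 40.78 mm); the cylinder at (12, 7) does not reach this height (z outside [0, 10.5]); After the difference (first − rest): none of the subtracted shapes is present at this height, so the r=6.5 cylinder is unchanged — boundary = 40.78 mm. Overall, the cross-section is a single solid region. Total boundary length (outer) = 40.78 mm.

40.78 mm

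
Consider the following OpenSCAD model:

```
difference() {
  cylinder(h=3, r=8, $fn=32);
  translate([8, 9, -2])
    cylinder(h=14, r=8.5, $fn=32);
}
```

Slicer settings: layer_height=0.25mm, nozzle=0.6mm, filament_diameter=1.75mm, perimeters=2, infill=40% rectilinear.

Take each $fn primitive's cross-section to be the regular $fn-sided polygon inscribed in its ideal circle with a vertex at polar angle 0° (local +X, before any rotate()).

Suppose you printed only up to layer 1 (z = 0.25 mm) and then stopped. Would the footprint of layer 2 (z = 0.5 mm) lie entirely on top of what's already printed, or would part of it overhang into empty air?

entirely on top

Compare the two slices. At z = 0.25: the r=8 cylinder contributes a regular 32-gon of circumradius 8 (area = (32/2)·8.000²·sin(360°/32) = 199.77 mm²); the r=8.5 cylinder at (8, 9) contributes a regular 32-gon of circumradius 8.5 (area = (32/2)·8.500²·sin(360°/32) = 225.52 mm²); Taking the first minus the rest: starting from the r=8 cylinder (199.77 mm²), the r=8.5 cylinder at (8, 9) partially overlaps it — only the 33.88 mm² overlap (of its 225.52 mm²) is removed, clipping the outline — area = 165.89 mm². At z = 0.5: the r=8 cylinder gives a regular 32-gon of circumradius 8 (constant along its height) (area = (32/2)·8.000²·sin(360°/32) = 199.77 mm²); the cylinder at (8, 9): section is a regular 32-gon, circumradius r=8.5 (area = (32/2)·8.500²·sin(360°/32) = 225.52 mm²); Taking the first minus the rest: starting from the r=8 cylinder (199.77 mm²), the r=8.5 cylinder at (8, 9) partially overlaps it — only the 33.88 mm² overlap (of its 225.52 mm²) is removed, clipping the outline — area = 165.89 mm². Checking containment: the cross-section at z = 0.5 is a subset of the cross-section at z = 0.25.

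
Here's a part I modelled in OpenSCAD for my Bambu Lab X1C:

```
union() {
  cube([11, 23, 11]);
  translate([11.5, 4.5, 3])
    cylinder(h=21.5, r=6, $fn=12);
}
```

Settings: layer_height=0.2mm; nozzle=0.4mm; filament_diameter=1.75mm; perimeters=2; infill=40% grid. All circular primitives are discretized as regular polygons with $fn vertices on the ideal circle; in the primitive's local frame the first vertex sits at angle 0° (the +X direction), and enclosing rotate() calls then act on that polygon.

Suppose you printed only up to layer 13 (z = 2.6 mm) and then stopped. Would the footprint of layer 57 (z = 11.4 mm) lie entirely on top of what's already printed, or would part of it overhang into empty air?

Compare the two slices. At z = 2.6: the cube is present — its section is the full 11×23 rectangle (area 253.00 mm²); the cylinder at (11.5, 4.5) is not intersected at this z (z outside [3, 24.5]); Combining (union): only the 11×23 cube is present, so the union is just that shape — area = 253.00 mm². At z = 11.4: the cube is absent (z outside [0, 11]); the r=6 cylinder at (11.5, 4.5) gives a regular 12-gon of circumradius 6 (constant along its height) (area = (12/2)·6.000²·sin(360°/12) = 108.00 mm²); Taking the union: only the r=6 cylinder at (11.5, 4.5) is present, so the union is just that shape — area = 108.00 mm². Checking containment: at z = 11.4 the cross-section extends beyond the z = 2.6 cross-section by about 62.75 mm².

part overhangs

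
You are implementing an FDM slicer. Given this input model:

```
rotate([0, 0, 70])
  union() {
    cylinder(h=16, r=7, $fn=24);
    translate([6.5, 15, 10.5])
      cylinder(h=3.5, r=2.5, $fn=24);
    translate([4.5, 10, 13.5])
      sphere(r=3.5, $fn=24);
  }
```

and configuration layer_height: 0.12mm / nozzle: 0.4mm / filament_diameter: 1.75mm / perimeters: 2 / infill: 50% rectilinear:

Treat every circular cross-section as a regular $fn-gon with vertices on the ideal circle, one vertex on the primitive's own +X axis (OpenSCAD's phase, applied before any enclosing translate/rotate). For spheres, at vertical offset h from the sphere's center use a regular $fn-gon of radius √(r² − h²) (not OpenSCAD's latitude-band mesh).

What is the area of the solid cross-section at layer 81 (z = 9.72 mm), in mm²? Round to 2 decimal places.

152.19 mm²

At z = 9.72 mm: the r=7 cylinder gives a regular 24-gon of circumradius 7 (constant along its height) (area = (24/2)·7.000²·sin(360°/24) = 152.19 mm²); the cylinder at (6.5, 15) does not reach this height (z outside [10.5, 14]); the sphere at (4.5, 10) is not intersected at this z (|z−center|=3.780 > r=3.5); Combining (union): only the r=7 cylinder is present, so the union is just that shape — area = 152.19 mm²; (rotated 70° about Z; rotation is an isometry so areas/perimeters/island counts are preserved). Overall, the cross-section is a single solid region. Net area = 152.19 mm².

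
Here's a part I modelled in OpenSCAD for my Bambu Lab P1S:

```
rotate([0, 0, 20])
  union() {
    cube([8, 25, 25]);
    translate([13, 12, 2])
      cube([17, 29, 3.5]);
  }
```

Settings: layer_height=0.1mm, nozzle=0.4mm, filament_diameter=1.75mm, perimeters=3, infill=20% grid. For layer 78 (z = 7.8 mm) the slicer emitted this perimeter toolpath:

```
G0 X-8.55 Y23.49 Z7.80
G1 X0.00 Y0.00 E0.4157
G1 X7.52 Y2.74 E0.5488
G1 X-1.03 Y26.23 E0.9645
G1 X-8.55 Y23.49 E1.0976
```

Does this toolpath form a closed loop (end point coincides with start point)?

Start point (G0): (-8.55, 23.49). End point (last G1): the path returns to the start — closed.

yes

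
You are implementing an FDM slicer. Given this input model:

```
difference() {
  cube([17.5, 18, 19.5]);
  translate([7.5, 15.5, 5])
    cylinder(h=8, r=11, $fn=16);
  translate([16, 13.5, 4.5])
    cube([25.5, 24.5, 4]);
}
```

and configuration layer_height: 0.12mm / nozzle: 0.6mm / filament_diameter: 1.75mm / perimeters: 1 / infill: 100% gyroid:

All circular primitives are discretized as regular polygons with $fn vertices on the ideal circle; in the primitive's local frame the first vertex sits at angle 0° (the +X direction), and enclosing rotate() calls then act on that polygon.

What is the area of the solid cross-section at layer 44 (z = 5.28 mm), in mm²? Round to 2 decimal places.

106.74 mm²

At z = 5.28 mm: the cube (footprint 17.5×18) is included at this height (area 315.00 mm²); the cylinder at (7.5, 15.5): section is a regular 16-gon, circumradius r=11 (area = (16/2)·11.000²·sin(360°/16) = 370.44 mm²); the 25.5×24.5 cube at (16, 13.5) contributes its full rectangle (area 624.75 mm²); After the difference (first − rest): starting from the 17.5×18 cube (315.00 mm²), the r=11 cylinder at (7.5, 15.5) partially overlaps it — only the 208.26 mm² overlap (of its 370.44 mm²) is removed, clipping the outline; the 25.5×24.5 cube at (16, 13.5) misses the remaining region (no effect) — area = 106.74 mm². Overall, the cross-section is a single solid region. Net area = 106.74 mm².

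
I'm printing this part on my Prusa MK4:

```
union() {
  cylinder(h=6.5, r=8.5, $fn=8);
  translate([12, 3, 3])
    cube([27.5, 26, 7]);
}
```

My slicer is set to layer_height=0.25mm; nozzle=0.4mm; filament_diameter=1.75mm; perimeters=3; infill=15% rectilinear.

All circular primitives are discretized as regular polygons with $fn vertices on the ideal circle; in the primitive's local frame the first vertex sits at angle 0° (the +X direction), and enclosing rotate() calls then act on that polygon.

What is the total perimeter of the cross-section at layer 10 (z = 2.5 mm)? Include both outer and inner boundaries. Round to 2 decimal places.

52.04 mm

At z = 2.5 mm: the r=8.5 cylinder gives a regular 8-gon of circumradius 8.5 (constant along its height) (perimeter = 2·8·8.500·sin(180°/8) = 52.04 mm); the cube at (12, 3) is absent (z outside [3, 10]); Taking the union: only the r=8.5 cylinder is present, so the union is just that shape — boundary = 52.04 mm. Overall, the cross-section is a single solid region. Total boundary length (outer) = 52.04 mm.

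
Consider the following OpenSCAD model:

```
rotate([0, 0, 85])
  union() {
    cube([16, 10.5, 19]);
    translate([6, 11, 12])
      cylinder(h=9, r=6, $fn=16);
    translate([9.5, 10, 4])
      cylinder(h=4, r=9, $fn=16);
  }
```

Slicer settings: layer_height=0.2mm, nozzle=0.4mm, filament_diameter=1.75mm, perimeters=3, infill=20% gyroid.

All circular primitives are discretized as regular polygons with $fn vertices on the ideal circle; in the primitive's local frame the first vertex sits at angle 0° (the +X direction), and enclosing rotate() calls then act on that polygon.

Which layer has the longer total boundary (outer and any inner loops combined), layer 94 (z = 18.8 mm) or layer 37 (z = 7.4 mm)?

layer 37 (z = 7.4 mm)

Layer 94 (z = 18.8): the cube is present — its section is the full 16×10.5 rectangle (perimeter 53.00 mm); the r=6 cylinder at (6, 11) contributes a regular 16-gon of circumradius 6 (perimeter = 2·16·6.000·sin(180°/16) = 37.46 mm); the cylinder at (9.5, 10) does not reach this height (z outside [4, 8]); Taking the union: the regions partially overlap (shared area 49.16 mm²), so the edge portions inside another operand are dropped and the merged outline is re-measured after clipping — boundary = 60.95 mm; (rotated 85° about Z; rotation is an isometry so areas/perimeters/island counts are preserved). So its perimeter = 60.95 mm. Layer 37 (z = 7.4): the cube (footprint 16×10.5) is included at this height (perimeter 53.00 mm); the cylinder at (6, 11) is absent (z outside [12, 21]); the r=9 cylinder at (9.5, 10) gives a regular 16-gon of circumradius 9 (constant along its height) (perimeter = 2·16·9.000·sin(180°/16) = 56.19 mm); Merging all regions: the regions partially overlap (shared area 121.82 mm²), so the edge portions inside another operand are dropped and the merged outline is re-measured after clipping — boundary = 65.30 mm; (whole slice rotated 85° about Z — lengths, areas and connectivity unchanged). So its perimeter = 65.30 mm. Layer 37 is larger (65.30 vs 60.95 mm).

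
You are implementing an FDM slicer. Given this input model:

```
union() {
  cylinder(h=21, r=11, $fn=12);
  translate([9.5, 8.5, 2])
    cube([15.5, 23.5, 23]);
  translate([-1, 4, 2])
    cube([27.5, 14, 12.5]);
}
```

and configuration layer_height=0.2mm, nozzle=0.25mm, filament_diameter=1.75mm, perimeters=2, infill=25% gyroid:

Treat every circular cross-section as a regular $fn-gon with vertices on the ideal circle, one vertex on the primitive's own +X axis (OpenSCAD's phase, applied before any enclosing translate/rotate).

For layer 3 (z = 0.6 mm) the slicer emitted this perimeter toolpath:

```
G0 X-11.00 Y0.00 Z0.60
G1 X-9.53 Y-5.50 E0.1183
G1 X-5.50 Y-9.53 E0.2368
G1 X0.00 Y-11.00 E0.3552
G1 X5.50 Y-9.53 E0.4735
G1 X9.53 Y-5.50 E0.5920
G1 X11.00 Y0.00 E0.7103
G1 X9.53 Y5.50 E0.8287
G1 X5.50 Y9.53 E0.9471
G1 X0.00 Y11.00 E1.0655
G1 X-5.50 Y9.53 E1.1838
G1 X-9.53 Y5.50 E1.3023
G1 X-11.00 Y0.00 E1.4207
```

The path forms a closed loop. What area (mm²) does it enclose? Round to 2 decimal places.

363.14 mm²

Apply the shoelace formula to the sequence of (X, Y) vertices; enclosed area = 363.14 mm².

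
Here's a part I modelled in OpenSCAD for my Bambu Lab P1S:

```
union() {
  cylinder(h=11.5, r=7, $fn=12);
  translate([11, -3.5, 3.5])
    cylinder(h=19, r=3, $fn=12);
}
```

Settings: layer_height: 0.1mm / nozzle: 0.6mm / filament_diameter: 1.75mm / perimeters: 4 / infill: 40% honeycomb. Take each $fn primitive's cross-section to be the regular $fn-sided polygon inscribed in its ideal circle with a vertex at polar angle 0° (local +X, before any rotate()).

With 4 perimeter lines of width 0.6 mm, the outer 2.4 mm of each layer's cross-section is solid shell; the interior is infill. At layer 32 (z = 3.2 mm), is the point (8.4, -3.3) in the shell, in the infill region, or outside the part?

outside

At z = 3.2 mm: the r=7 cylinder contributes a regular 12-gon of circumradius 7; the cylinder at (11, -3.5) is not intersected at this z (z outside [3.5, 22.5]); Taking the union: only the r=7 cylinder is present, so the union is just that shape — 1 connected region. Overall, the cross-section is a single solid region. The nearest boundary edge runs (6.06, -3.50)→(7.00, 0.00); distance from the point to it = 2.21 mm. The point is not inside any of the regions above, so it lies outside the cross-section (2.21 mm from the nearest boundary).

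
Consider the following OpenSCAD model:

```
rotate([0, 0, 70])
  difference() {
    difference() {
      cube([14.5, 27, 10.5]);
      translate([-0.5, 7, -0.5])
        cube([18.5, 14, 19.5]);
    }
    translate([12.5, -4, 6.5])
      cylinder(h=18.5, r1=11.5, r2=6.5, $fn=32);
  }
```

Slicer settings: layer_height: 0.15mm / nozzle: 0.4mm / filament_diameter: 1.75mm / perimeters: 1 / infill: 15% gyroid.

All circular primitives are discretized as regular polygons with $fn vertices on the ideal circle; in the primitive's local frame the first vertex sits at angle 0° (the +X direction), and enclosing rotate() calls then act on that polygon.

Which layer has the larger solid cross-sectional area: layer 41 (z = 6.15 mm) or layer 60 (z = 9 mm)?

layer 41 (z = 6.15 mm)

Layer 41 (z = 6.15): the cube (footprint 14.5×27) is included at this height (area 391.50 mm²); the cube at (-0.5, 7) is present — its section is the full 18.5×14 rectangle (area 259.00 mm²); After the difference (first − rest): starting from the 14.5×27 cube (391.50 mm²), the 18.5×14 cube at (-0.5, 7) partially overlaps it — only the 203.00 mm² overlap (of its 259.00 mm²) is removed, clipping the outline — area = 188.50 mm²; the cone at (12.5, -4) is absent (z outside [6.5, 25]); Taking the first minus the rest: none of the subtracted shapes is present at this height, so that combined region is unchanged — area = 188.50 mm²; (whole slice rotated 70° about Z — lengths, areas and connectivity unchanged). So its area = 188.50 mm². Layer 60 (z = 9): the cube is present — its section is the full 14.5×27 rectangle (area 391.50 mm²); the 18.5×14 cube at (-0.5, 7) contributes its full rectangle (area 259.00 mm²); Subtracting the remaining from the first: starting from the 14.5×27 cube (391.50 mm²), the 18.5×14 cube at (-0.5, 7) partially overlaps it — only the 203.00 mm² overlap (of its 259.00 mm²) is removed, clipping the outline — area = 188.50 mm²; the cone at (12.5, -4) (r1=11.5→r2=6.5) has section circumradius 10.824 here — a regular 32-gon (area = (32/2)·10.824²·sin(360°/32) = 365.73 mm²); After the difference (first − rest): starting from that combined region (188.50 mm²), the cone at (12.5, -4) partially overlaps it — only the 62.74 mm² overlap (of its 365.73 mm²) is removed, clipping the outline — area = 125.76 mm²; (whole slice rotated 70° about Z — lengths, areas and connectivity unchanged). So its area = 125.76 mm². Layer 41 is larger (188.50 vs 125.76 mm²).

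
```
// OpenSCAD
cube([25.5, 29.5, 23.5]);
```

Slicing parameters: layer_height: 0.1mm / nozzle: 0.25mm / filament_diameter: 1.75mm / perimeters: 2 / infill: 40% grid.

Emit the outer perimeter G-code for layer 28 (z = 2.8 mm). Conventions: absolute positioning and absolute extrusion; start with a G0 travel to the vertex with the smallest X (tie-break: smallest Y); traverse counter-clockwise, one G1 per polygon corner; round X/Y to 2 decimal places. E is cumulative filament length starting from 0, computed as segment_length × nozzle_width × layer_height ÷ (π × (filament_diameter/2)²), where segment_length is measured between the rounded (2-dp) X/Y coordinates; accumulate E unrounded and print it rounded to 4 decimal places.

G0 X0.00 Y0.00 Z2.80
G1 X25.50 Y0.00 E0.2650
G1 X25.50 Y29.50 E0.5717
G1 X0.00 Y29.50 E0.8367
G1 X0.00 Y0.00 E1.1433

At z = 2.8 mm: the cube (footprint 25.5×29.5) is included at this height. The outline is a single polygon with 4 vertices. Extrusion per mm of travel: 0.25 × 0.1 / (π × 0.875²) = 0.010394. Accumulating E over each segment gives final E = 1.1433.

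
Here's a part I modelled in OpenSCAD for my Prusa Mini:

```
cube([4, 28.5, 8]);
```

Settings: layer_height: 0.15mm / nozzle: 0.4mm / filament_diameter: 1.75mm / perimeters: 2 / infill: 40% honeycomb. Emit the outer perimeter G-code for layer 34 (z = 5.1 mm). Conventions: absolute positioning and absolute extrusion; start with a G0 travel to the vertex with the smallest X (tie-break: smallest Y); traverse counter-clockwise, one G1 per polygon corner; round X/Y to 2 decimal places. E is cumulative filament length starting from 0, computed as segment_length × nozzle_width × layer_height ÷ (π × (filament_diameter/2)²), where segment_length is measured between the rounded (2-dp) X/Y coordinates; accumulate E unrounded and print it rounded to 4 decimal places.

At z = 5.1 mm: the cube (footprint 4×28.5) is included at this height. The outline is a single polygon with 4 vertices. Extrusion per mm of travel: 0.4 × 0.15 / (π × 0.875²) = 0.024945. Accumulating E over each segment gives final E = 1.6214.

G0 X0.00 Y0.00 Z5.10
G1 X4.00 Y0.00 E0.0998
G1 X4.00 Y28.50 E0.8107
G1 X0.00 Y28.50 E0.9105
G1 X0.00 Y0.00 E1.6214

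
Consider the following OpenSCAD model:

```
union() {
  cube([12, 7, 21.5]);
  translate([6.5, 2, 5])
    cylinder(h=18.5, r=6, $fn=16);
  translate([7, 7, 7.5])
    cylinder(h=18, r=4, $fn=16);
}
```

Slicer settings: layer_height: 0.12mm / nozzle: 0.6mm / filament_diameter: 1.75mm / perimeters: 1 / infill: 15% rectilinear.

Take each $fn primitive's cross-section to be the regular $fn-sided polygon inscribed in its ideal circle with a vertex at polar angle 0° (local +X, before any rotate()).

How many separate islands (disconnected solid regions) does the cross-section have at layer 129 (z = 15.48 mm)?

At z = 15.48 mm: the cube (footprint 12×7) is included at this height; the cylinder at (6.5, 2): section is a regular 16-gon, circumradius r=6; the r=4 cylinder at (7, 7) gives a regular 16-gon of circumradius 4 (constant along its height); Merging all regions: the regions partially overlap (shared area 101.58 mm²), so overlapping operands fuse into one piece — 1 connected region. Overall, the cross-section is a single solid region. Island count = 1.

1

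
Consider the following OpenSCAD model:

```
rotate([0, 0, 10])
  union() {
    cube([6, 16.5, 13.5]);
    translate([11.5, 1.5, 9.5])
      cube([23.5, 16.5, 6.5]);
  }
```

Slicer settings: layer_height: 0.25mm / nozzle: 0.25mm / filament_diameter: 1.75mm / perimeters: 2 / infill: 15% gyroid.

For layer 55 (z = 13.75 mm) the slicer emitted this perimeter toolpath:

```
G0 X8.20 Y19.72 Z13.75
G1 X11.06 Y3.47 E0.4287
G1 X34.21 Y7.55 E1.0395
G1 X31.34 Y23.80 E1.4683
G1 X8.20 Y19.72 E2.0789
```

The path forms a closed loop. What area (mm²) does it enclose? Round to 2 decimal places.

387.80 mm²

Apply the shoelace formula to the sequence of (X, Y) vertices; enclosed area = 387.80 mm².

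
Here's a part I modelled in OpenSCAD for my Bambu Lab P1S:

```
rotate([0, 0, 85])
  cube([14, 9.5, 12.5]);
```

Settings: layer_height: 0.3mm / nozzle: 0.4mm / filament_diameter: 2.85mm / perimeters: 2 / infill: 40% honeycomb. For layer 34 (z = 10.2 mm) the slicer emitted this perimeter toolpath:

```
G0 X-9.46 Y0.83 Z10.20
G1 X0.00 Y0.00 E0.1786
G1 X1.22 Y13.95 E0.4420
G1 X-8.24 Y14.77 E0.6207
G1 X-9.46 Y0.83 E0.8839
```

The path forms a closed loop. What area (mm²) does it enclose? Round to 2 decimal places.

132.93 mm²

Apply the shoelace formula to the sequence of (X, Y) vertices; enclosed area = 132.93 mm².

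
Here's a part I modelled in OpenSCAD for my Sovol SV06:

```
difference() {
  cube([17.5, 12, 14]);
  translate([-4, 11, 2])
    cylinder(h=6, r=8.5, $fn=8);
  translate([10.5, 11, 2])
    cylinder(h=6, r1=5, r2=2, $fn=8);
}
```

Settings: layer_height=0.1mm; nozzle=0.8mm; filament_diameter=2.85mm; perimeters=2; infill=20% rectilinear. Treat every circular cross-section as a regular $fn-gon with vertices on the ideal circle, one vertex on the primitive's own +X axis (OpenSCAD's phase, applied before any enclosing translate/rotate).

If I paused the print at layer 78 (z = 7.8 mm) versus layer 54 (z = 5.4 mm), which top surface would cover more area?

Layer 78 (z = 7.8): the cube (footprint 17.5×12) is included at this height (area 210.00 mm²); the cylinder at (-4, 11): section is a regular 8-gon, circumradius r=8.5 (area = (8/2)·8.500²·sin(360°/8) = 204.35 mm²); the cone at (10.5, 11) contributes a regular 8-gon of circumradius 2.100 (interpolated between r1=5 and r2=2 at t=0.967) (area = (8/2)·2.100²·sin(360°/8) = 12.47 mm²); Taking the first minus the rest: starting from the 17.5×12 cube (210.00 mm²), the r=8.5 cylinder at (-4, 11) partially overlaps it — only the 24.70 mm² overlap (of its 204.35 mm²) is removed, clipping the outline; the cone at (10.5, 11) partially overlaps it — only the 10.02 mm² overlap (of its 12.47 mm²) is removed, clipping the outline — area = 175.28 mm². So its area = 175.28 mm². Layer 54 (z = 5.4): the cube is present — its section is the full 17.5×12 rectangle (area 210.00 mm²); the r=8.5 cylinder at (-4, 11) contributes a regular 8-gon of circumradius 8.5 (area = (8/2)·8.500²·sin(360°/8) = 204.35 mm²); the cone at (10.5, 11) (r1=5→r2=2) has section circumradius 3.300 here — a regular 8-gon (area = (8/2)·3.300²·sin(360°/8) = 30.80 mm²); Subtracting the remaining from the first: starting from the 17.5×12 cube (210.00 mm²), the r=8.5 cylinder at (-4, 11) partially overlaps it — only the 24.70 mm² overlap (of its 204.35 mm²) is removed, clipping the outline; the cone at (10.5, 11) partially overlaps it — only the 21.59 mm² overlap (of its 30.80 mm²) is removed, clipping the outline — area = 163.72 mm². So its area = 163.72 mm². Layer 78 is larger (175.28 vs 163.72 mm²).

layer 78 (z = 7.8 mm)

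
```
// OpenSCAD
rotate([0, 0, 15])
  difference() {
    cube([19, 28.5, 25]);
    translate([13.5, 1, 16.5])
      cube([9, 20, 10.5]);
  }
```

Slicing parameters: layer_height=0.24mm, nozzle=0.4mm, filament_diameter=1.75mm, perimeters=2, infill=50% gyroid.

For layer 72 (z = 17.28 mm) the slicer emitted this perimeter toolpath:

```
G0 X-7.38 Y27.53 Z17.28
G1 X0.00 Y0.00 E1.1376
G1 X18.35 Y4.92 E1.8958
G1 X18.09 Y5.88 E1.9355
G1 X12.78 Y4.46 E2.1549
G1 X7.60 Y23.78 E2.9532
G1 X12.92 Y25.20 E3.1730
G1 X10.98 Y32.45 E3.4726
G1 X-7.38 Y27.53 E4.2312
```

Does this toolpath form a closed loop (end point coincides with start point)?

Start point (G0): (-7.38, 27.53). End point (last G1): the path returns to the start — closed.

yes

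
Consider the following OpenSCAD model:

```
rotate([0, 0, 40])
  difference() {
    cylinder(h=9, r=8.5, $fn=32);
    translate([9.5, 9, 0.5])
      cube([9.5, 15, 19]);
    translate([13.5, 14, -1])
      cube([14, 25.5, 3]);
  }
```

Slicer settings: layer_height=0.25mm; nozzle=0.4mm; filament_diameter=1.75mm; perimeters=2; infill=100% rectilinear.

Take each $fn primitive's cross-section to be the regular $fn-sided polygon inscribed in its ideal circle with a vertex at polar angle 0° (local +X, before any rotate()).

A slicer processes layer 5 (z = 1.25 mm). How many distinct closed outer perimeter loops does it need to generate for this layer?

1

At z = 1.25 mm: the r=8.5 cylinder contributes a regular 32-gon of circumradius 8.5; the cube at (9.5, 9) (footprint 9.5×15) is included at this height; the cube at (13.5, 14) (footprint 14×25.5) is included at this height; After the difference (first − rest): starting from the r=8.5 cylinder, the 9.5×15 cube at (9.5, 9) misses the remaining region (no effect); the 14×25.5 cube at (13.5, 14) misses the remaining region (no effect) — 1 connected region; (whole slice rotated 40° about Z — lengths, areas and connectivity unchanged). The result has 1 disconnected region.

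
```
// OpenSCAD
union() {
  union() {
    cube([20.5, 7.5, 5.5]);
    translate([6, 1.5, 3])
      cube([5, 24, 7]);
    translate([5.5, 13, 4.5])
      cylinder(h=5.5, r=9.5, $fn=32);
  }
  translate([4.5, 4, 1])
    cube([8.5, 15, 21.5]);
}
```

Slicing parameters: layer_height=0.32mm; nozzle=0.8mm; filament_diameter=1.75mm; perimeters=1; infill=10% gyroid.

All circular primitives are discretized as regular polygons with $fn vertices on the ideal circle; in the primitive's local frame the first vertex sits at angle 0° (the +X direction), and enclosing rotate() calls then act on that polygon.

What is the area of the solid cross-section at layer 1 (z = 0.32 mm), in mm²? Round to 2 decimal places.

At z = 0.32 mm: the cube is present — its section is the full 20.5×7.5 rectangle (area 153.75 mm²); the cube at (6, 1.5) does not reach this height (z outside [3, 10]); the cylinder at (5.5, 13) does not reach this height (z outside [4.5, 10]); Taking the union: only the 20.5×7.5 cube is present, so the union is just that shape — area = 153.75 mm²; the cube at (4.5, 4) is absent (z outside [1, 22.5]); Combining (union): only that combined region is present, so the union is just that shape — area = 153.75 mm². Overall, the cross-section is a single solid region. Net area = 153.75 mm².

153.75 mm²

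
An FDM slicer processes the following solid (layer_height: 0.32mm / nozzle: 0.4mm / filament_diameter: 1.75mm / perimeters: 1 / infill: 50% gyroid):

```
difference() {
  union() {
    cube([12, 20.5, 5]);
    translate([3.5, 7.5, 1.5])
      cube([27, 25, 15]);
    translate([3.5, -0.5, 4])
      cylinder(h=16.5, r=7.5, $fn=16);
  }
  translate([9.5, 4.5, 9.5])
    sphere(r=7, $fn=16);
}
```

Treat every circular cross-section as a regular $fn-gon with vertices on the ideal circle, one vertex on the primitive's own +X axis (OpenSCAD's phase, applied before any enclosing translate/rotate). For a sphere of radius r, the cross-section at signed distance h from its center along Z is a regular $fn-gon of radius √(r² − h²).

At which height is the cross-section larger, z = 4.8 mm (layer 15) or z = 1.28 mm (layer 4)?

Layer 15 (z = 4.8): the 12×20.5 cube contributes its full rectangle (area 246.00 mm²); the cube at (3.5, 7.5) is present — its section is the full 27×25 rectangle (area 675.00 mm²); the r=7.5 cylinder at (3.5, -0.5) gives a regular 16-gon of circumradius 7.5 (constant along its height) (area = (16/2)·7.500²·sin(360°/16) = 172.21 mm²); Combining (union): the regions partially overlap — summed areas 1093.21 mm² minus the doubly-counted overlap 173.02 mm² gives 920.19 mm² — area = 920.19 mm²; the r=7 sphere at (9.5, 4.5) contributes a regular 16-gon of circumradius √(7²−4.7²) = 5.187 (area = (16/2)·5.187²·sin(360°/16) = 82.38 mm²); Subtracting the remaining from the first: starting from that combined region (920.19 mm²), the r=7 sphere at (9.5, 4.5) partially overlaps it — only the 66.89 mm² overlap (of its 82.38 mm²) is removed, clipping the outline — area = 853.30 mm². So its area = 853.30 mm². Layer 4 (z = 1.28): the cube is present — its section is the full 12×20.5 rectangle (area 246.00 mm²); the cube at (3.5, 7.5) is not intersected at this z (z outside [1.5, 16.5]); the cylinder at (3.5, -0.5) is absent (z outside [4, 20.5]); Taking the union: only the 12×20.5 cube is present, so the union is just that shape — area = 246.00 mm²; the sphere at (9.5, 4.5) is absent (|z−center|=8.220 > r=7); Taking the first minus the rest: none of the subtracted shapes is present at this height, so that combined region is unchanged — area = 246.00 mm². So its area = 246.00 mm². Layer 15 is larger (853.30 vs 246.00 mm²).

layer 15 (z = 4.8 mm)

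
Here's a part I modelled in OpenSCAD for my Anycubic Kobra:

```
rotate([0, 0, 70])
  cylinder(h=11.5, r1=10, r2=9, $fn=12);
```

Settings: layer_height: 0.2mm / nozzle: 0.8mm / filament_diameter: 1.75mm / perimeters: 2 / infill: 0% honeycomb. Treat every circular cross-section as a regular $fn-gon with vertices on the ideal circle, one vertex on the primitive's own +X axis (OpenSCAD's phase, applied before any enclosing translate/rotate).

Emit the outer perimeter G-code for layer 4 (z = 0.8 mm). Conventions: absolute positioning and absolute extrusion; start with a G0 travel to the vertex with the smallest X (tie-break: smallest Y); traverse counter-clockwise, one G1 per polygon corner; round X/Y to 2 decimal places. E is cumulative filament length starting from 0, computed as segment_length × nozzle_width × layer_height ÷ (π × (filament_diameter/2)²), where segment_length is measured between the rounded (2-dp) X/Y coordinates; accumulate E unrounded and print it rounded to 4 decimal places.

At z = 0.8 mm: the cone: at t=0.070 of its height the radius interpolates to r₁+(r₂−r₁)t = 9.930, giving a regular 12-gon of that circumradius; (whole slice rotated 70° about Z — lengths, areas and connectivity unchanged). The outline is a single polygon with 12 vertices. Extrusion per mm of travel: 0.8 × 0.2 / (π × 0.875²) = 0.066520. Accumulating E over each segment gives final E = 4.1032.

G0 X-9.78 Y-1.72 Z0.80
G1 X-7.61 Y-6.38 E0.3419
G1 X-3.40 Y-9.33 E0.6839
G1 X1.72 Y-9.78 E1.0258
G1 X6.38 Y-7.61 E1.3677
G1 X9.33 Y-3.40 E1.7097
G1 X9.78 Y1.72 E2.0516
G1 X7.61 Y6.38 E2.3936
G1 X3.40 Y9.33 E2.7355
G1 X-1.72 Y9.78 E3.0774
G1 X-6.38 Y7.61 E3.4194
G1 X-9.33 Y3.40 E3.7613
G1 X-9.78 Y-1.72 E4.1032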